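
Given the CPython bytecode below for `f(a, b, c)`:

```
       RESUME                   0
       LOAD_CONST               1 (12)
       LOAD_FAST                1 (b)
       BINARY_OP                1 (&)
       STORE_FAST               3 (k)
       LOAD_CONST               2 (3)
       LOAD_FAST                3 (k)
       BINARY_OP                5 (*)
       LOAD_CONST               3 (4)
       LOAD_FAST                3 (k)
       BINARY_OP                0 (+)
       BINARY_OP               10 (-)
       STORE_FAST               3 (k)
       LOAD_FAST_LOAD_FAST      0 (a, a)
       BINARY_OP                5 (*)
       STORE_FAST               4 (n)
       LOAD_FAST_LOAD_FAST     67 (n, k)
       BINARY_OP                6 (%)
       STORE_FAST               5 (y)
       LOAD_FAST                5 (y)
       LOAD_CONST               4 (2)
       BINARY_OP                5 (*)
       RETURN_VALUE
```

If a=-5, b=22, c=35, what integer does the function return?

2

LOAD_CONST → push 12. Stack: [12]
LOAD_FAST b → push 22. Stack: [12, 22]
BINARY_OP & → 12 & 22 = 4. Stack: [4]
STORE_FAST k → k=4. Stack: []
LOAD_CONST → push 3. Stack: [3]
LOAD_FAST k → push 4. Stack: [3, 4]
BINARY_OP * → 3 * 4 = 12. Stack: [12]
LOAD_CONST → push 4. Stack: [12, 4]
LOAD_FAST k → push 4. Stack: [12, 4, 4]
BINARY_OP + → 4 + 4 = 8. Stack: [12, 8]
BINARY_OP - → 12 - 8 = 4. Stack: [4]
STORE_FAST k → k=4. Stack: []
LOAD_FAST_LOAD_FAST a,a → push -5,-5. Stack: [-5, -5]
BINARY_OP * → -5 * -5 = 25. Stack: [25]
STORE_FAST n → n=25. Stack: []
LOAD_FAST_LOAD_FAST n,k → push 25,4. Stack: [25, 4]
BINARY_OP % → 25 % 4 = 1. Stack: [1]
STORE_FAST y → y=1. Stack: []
LOAD_FAST y → push 1. Stack: [1]
LOAD_CONST → push 2. Stack: [1, 2]
BINARY_OP * → 1 * 2 = 2. Stack: [2]
RETURN_VALUE → return 2.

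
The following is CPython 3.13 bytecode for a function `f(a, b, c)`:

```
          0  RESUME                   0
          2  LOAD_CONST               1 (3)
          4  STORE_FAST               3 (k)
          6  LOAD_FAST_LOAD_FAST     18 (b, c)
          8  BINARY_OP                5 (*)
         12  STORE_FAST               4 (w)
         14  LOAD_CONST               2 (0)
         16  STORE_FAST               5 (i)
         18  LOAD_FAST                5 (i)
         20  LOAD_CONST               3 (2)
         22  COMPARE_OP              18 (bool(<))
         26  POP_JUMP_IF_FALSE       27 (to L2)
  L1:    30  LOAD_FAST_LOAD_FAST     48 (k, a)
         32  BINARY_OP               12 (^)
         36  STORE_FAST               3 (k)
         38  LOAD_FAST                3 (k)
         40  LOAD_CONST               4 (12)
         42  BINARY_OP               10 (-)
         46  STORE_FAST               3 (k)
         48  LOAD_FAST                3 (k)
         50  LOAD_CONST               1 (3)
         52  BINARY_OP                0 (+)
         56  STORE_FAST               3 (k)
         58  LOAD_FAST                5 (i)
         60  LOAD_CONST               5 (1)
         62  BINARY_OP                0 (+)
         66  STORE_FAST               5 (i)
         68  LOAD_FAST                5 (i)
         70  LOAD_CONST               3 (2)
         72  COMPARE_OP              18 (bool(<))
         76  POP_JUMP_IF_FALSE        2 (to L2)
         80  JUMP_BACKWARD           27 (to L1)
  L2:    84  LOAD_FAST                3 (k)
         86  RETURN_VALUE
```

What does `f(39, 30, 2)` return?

LOAD_CONST → push 3. Stack: [3]
STORE_FAST k → k=3. Stack: []
LOAD_FAST_LOAD_FAST b,c → push 30,2. Stack: [30, 2]
BINARY_OP * → 30 * 2 = 60. Stack: [60]
STORE_FAST w → w=60. Stack: []
LOAD_CONST → push 0. Stack: [0]
STORE_FAST i → i=0. Stack: []
LOAD_FAST i → push 0. Stack: [0]
LOAD_CONST → push 2. Stack: [0, 2]
COMPARE_OP bool(<) → 0 vs 2 = True. Stack: [True]
POP_JUMP_IF_FALSE → pop True; no jump. Stack: []
LOAD_FAST_LOAD_FAST k,a → push 3,39. Stack: [3, 39]
BINARY_OP ^ → 3 ^ 39 = 36. Stack: [36]
STORE_FAST k → k=36. Stack: []
LOAD_FAST k → push 36. Stack: [36]
LOAD_CONST → push 12. Stack: [36, 12]
BINARY_OP - → 36 - 12 = 24. Stack: [24]
STORE_FAST k → k=24. Stack: []
LOAD_FAST k → push 24. Stack: [24]
LOAD_CONST → push 3. Stack: [24, 3]
BINARY_OP + → 24 + 3 = 27. Stack: [27]
STORE_FAST k → k=27. Stack: []
LOAD_FAST i → push 0. Stack: [0]
LOAD_CONST → push 1. Stack: [0, 1]
BINARY_OP + → 0 + 1 = 1. Stack: [1]
STORE_FAST i → i=1. Stack: []
LOAD_FAST i → push 1. Stack: [1]
LOAD_CONST → push 2. Stack: [1, 2]
COMPARE_OP bool(<) → 1 vs 2 = True. Stack: [True]
POP_JUMP_IF_FALSE → pop True; no jump. Stack: []
LOAD_FAST_LOAD_FAST k,a → push 27,39. Stack: [27, 39]
BINARY_OP ^ → 27 ^ 39 = 60. Stack: [60]
STORE_FAST k → k=60. Stack: []
LOAD_FAST k → push 60. Stack: [60]
LOAD_CONST → push 12. Stack: [60, 12]
BINARY_OP - → 60 - 12 = 48. Stack: [48]
STORE_FAST k → k=48. Stack: []
LOAD_FAST k → push 48. Stack: [48]
LOAD_CONST → push 3. Stack: [48, 3]
BINARY_OP + → 48 + 3 = 51. Stack: [51]
STORE_FAST k → k=51. Stack: []
LOAD_FAST i → push 1. Stack: [1]
LOAD_CONST → push 1. Stack: [1, 1]
BINARY_OP + → 1 + 1 = 2. Stack: [2]
STORE_FAST i → i=2. Stack: []
LOAD_FAST i → push 2. Stack: [2]
LOAD_CONST → push 2. Stack: [2, 2]
COMPARE_OP bool(<) → 2 vs 2 = False. Stack: [False]
POP_JUMP_IF_FALSE → pop False; jump. Stack: []
LOAD_FAST k → push 51. Stack: [51]
RETURN_VALUE → return 51.

51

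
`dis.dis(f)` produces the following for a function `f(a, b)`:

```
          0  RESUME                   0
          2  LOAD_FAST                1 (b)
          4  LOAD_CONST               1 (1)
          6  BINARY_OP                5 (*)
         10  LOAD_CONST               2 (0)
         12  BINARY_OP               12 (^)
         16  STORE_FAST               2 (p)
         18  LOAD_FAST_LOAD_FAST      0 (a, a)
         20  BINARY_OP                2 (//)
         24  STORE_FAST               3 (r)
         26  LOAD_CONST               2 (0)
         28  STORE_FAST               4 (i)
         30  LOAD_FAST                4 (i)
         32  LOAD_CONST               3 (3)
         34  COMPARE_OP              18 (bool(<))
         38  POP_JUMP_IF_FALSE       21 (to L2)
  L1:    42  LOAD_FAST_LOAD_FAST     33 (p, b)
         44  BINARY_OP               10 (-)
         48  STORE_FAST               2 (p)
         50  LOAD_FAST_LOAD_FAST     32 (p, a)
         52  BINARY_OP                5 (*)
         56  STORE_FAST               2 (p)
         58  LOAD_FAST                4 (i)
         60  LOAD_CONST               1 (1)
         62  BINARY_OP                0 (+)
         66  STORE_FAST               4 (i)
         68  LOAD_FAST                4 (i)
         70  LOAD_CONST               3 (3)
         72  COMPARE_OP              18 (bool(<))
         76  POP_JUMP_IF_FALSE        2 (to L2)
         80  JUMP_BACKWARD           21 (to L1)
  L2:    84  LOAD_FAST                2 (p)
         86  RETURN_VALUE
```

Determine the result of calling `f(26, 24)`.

LOAD_FAST b → push 24. Stack: [24]
LOAD_CONST → push 1. Stack: [24, 1]
BINARY_OP * → 24 * 1 = 24. Stack: [24]
LOAD_CONST → push 0. Stack: [24, 0]
BINARY_OP ^ → 24 ^ 0 = 24. Stack: [24]
STORE_FAST p → p=24. Stack: []
LOAD_FAST_LOAD_FAST a,a → push 26,26. Stack: [26, 26]
BINARY_OP // → 26 // 26 = 1. Stack: [1]
STORE_FAST r → r=1. Stack: []
LOAD_CONST → push 0. Stack: [0]
STORE_FAST i → i=0. Stack: []
LOAD_FAST i → push 0. Stack: [0]
LOAD_CONST → push 3. Stack: [0, 3]
COMPARE_OP bool(<) → 0 vs 3 = True. Stack: [True]
POP_JUMP_IF_FALSE → pop True; no jump. Stack: []
LOAD_FAST_LOAD_FAST p,b → push 24,24. Stack: [24, 24]
BINARY_OP - → 24 - 24 = 0. Stack: [0]
STORE_FAST p → p=0. Stack: []
LOAD_FAST_LOAD_FAST p,a → push 0,26. Stack: [0, 26]
BINARY_OP * → 0 * 26 = 0. Stack: [0]
STORE_FAST p → p=0. Stack: []
LOAD_FAST i → push 0. Stack: [0]
LOAD_CONST → push 1. Stack: [0, 1]
BINARY_OP + → 0 + 1 = 1. Stack: [1]
STORE_FAST i → i=1. Stack: []
LOAD_FAST i → push 1. Stack: [1]
LOAD_CONST → push 3. Stack: [1, 3]
COMPARE_OP bool(<) → 1 vs 3 = True. Stack: [True]
POP_JUMP_IF_FALSE → pop True; no jump. Stack: []
LOAD_FAST_LOAD_FAST p,b → push 0,24. Stack: [0, 24]
BINARY_OP - → 0 - 24 = -24. Stack: [-24]
STORE_FAST p → p=-24. Stack: []
LOAD_FAST_LOAD_FAST p,a → push -24,26. Stack: [-24, 26]
BINARY_OP * → -24 * 26 = -624. Stack: [-624]
STORE_FAST p → p=-624. Stack: []
LOAD_FAST i → push 1. Stack: [1]
LOAD_CONST → push 1. Stack: [1, 1]
BINARY_OP + → 1 + 1 = 2. Stack: [2]
STORE_FAST i → i=2. Stack: []
LOAD_FAST i → push 2. Stack: [2]
LOAD_CONST → push 3. Stack: [2, 3]
COMPARE_OP bool(<) → 2 vs 3 = True. Stack: [True]
POP_JUMP_IF_FALSE → pop True; no jump. Stack: []
LOAD_FAST_LOAD_FAST p,b → push -624,24. Stack: [-624, 24]
BINARY_OP - → -624 - 24 = -648. Stack: [-648]
STORE_FAST p → p=-648. Stack: []
LOAD_FAST_LOAD_FAST p,a → push -648,26. Stack: [-648, 26]
BINARY_OP * → -648 * 26 = -16848. Stack: [-16848]
STORE_FAST p → p=-16848. Stack: []
LOAD_FAST i → push 2. Stack: [2]
LOAD_CONST → push 1. Stack: [2, 1]
BINARY_OP + → 2 + 1 = 3. Stack: [3]
STORE_FAST i → i=3. Stack: []
LOAD_FAST i → push 3. Stack: [3]
LOAD_CONST → push 3. Stack: [3, 3]
COMPARE_OP bool(<) → 3 vs 3 = False. Stack: [False]
POP_JUMP_IF_FALSE → pop False; jump. Stack: []
LOAD_FAST p → push -16848. Stack: [-16848]
RETURN_VALUE → return -16848.

-16848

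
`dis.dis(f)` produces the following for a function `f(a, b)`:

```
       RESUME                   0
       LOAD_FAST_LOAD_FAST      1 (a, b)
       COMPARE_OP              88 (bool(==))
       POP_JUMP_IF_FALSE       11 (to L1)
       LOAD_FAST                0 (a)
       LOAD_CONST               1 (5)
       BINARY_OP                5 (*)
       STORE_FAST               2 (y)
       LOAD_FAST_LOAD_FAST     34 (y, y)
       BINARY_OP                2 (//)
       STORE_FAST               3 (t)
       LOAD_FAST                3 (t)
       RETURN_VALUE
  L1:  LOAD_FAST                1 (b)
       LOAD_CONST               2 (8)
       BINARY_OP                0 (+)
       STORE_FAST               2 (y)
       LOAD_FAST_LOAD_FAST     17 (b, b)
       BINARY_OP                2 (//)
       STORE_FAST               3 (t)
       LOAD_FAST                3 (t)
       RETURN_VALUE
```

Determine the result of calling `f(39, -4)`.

LOAD_FAST_LOAD_FAST a,b → push 39,-4. Stack: [39, -4]
COMPARE_OP bool(==) → 39 vs -4 = False. Stack: [False]
POP_JUMP_IF_FALSE → pop False; jump. Stack: []
LOAD_FAST b → push -4. Stack: [-4]
LOAD_CONST → push 8. Stack: [-4, 8]
BINARY_OP + → -4 + 8 = 4. Stack: [4]
STORE_FAST y → y=4. Stack: []
LOAD_FAST_LOAD_FAST b,b → push -4,-4. Stack: [-4, -4]
BINARY_OP // → -4 // -4 = 1. Stack: [1]
STORE_FAST t → t=1. Stack: []
LOAD_FAST t → push 1. Stack: [1]
RETURN_VALUE → return 1.

1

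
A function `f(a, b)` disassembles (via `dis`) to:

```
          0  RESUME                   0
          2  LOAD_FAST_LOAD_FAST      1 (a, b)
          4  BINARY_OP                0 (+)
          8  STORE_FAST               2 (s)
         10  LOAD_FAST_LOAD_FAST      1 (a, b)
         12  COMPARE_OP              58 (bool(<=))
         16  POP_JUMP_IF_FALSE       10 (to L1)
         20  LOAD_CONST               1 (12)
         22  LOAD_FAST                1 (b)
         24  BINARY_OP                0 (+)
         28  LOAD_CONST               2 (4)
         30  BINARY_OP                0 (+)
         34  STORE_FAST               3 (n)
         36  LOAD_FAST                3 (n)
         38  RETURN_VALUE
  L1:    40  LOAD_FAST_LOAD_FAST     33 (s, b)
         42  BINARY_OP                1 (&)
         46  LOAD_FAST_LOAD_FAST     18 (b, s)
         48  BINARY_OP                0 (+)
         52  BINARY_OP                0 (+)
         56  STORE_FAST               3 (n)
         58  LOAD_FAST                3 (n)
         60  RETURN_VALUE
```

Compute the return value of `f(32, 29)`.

LOAD_FAST_LOAD_FAST a,b → push 32,29. Stack: [32, 29]
BINARY_OP + → 32 + 29 = 61. Stack: [61]
STORE_FAST s → s=61. Stack: []
LOAD_FAST_LOAD_FAST a,b → push 32,29. Stack: [32, 29]
COMPARE_OP bool(<=) → 32 vs 29 = False. Stack: [False]
POP_JUMP_IF_FALSE → pop False; jump. Stack: []
LOAD_FAST_LOAD_FAST s,b → push 61,29. Stack: [61, 29]
BINARY_OP & → 61 & 29 = 29. Stack: [29]
LOAD_FAST_LOAD_FAST b,s → push 29,61. Stack: [29, 29, 61]
BINARY_OP + → 29 + 61 = 90. Stack: [29, 90]
BINARY_OP + → 29 + 90 = 119. Stack: [119]
STORE_FAST n → n=119. Stack: []
LOAD_FAST n → push 119. Stack: [119]
RETURN_VALUE → return 119.

119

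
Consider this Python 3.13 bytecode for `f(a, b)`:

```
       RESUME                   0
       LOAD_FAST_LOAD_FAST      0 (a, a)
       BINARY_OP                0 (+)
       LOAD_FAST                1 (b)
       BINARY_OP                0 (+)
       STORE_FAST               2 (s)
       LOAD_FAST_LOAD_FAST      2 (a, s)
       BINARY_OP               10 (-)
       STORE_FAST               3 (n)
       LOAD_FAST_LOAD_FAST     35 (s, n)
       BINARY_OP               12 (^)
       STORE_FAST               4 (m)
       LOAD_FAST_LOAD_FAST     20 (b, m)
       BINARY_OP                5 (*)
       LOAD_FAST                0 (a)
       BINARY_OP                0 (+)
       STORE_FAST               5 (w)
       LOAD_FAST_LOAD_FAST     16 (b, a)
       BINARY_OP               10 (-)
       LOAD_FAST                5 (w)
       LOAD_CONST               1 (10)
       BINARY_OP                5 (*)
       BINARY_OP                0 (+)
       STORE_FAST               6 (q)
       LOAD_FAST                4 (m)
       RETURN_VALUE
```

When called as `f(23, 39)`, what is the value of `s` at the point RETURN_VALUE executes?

LOAD_FAST_LOAD_FAST a,a → push 23,23. Stack: [23, 23]
BINARY_OP + → 23 + 23 = 46. Stack: [46]
LOAD_FAST b → push 39. Stack: [46, 39]
BINARY_OP + → 46 + 39 = 85. Stack: [85]
STORE_FAST s → s=85. Stack: []
LOAD_FAST_LOAD_FAST a,s → push 23,85. Stack: [23, 85]
BINARY_OP - → 23 - 85 = -62. Stack: [-62]
STORE_FAST n → n=-62. Stack: []
LOAD_FAST_LOAD_FAST s,n → push 85,-62. Stack: [85, -62]
BINARY_OP ^ → 85 ^ -62 = -105. Stack: [-105]
STORE_FAST m → m=-105. Stack: []
LOAD_FAST_LOAD_FAST b,m → push 39,-105. Stack: [39, -105]
BINARY_OP * → 39 * -105 = -4095. Stack: [-4095]
LOAD_FAST a → push 23. Stack: [-4095, 23]
BINARY_OP + → -4095 + 23 = -4072. Stack: [-4072]
STORE_FAST w → w=-4072. Stack: []
LOAD_FAST_LOAD_FAST b,a → push 39,23. Stack: [39, 23]
BINARY_OP - → 39 - 23 = 16. Stack: [16]
LOAD_FAST w → push -4072. Stack: [16, -4072]
LOAD_CONST → push 10. Stack: [16, -4072, 10]
BINARY_OP * → -4072 * 10 = -40720. Stack: [16, -40720]
BINARY_OP + → 16 + -40720 = -40704. Stack: [-40704]
STORE_FAST q → q=-40704. Stack: []
LOAD_FAST m → push -105. Stack: [-105]
RETURN_VALUE → return -105.

85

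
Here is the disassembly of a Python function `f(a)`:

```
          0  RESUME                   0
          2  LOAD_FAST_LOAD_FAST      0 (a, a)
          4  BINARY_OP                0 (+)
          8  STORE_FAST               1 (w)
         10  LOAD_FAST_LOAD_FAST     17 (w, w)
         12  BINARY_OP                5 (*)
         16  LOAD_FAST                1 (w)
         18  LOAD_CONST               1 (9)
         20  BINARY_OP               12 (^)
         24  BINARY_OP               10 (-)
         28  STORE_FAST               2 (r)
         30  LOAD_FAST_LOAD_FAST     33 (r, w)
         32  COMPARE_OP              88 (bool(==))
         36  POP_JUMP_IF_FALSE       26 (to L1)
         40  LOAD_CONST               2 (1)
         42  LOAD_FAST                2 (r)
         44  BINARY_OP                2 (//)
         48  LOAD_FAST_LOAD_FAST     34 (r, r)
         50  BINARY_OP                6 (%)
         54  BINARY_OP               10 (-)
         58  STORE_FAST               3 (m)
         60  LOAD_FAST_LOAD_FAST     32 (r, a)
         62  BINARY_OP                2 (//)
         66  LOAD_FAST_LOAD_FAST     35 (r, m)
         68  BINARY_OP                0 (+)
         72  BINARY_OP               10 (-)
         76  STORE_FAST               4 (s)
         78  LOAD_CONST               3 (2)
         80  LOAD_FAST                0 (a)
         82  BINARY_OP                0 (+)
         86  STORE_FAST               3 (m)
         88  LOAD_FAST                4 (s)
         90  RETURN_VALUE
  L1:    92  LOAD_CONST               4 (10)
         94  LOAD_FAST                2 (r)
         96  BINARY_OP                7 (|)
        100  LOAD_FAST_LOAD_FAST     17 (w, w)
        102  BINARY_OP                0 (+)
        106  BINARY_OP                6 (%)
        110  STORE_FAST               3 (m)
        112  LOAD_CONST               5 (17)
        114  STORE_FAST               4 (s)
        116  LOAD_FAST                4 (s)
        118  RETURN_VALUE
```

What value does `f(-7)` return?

17

LOAD_FAST_LOAD_FAST a,a → push -7,-7. Stack: [-7, -7]
BINARY_OP + → -7 + -7 = -14. Stack: [-14]
STORE_FAST w → w=-14. Stack: []
LOAD_FAST_LOAD_FAST w,w → push -14,-14. Stack: [-14, -14]
BINARY_OP * → -14 * -14 = 196. Stack: [196]
LOAD_FAST w → push -14. Stack: [196, -14]
LOAD_CONST → push 9. Stack: [196, -14, 9]
BINARY_OP ^ → -14 ^ 9 = -5. Stack: [196, -5]
BINARY_OP - → 196 - -5 = 201. Stack: [201]
STORE_FAST r → r=201. Stack: []
LOAD_FAST_LOAD_FAST r,w → push 201,-14. Stack: [201, -14]
COMPARE_OP bool(==) → 201 vs -14 = False. Stack: [False]
POP_JUMP_IF_FALSE → pop False; jump. Stack: []
LOAD_CONST → push 10. Stack: [10]
LOAD_FAST r → push 201. Stack: [10, 201]
BINARY_OP | → 10 | 201 = 203. Stack: [203]
LOAD_FAST_LOAD_FAST w,w → push -14,-14. Stack: [203, -14, -14]
BINARY_OP + → -14 + -14 = -28. Stack: [203, -28]
BINARY_OP % → 203 % -28 = -21. Stack: [-21]
STORE_FAST m → m=-21. Stack: []
LOAD_CONST → push 17. Stack: [17]
STORE_FAST s → s=17. Stack: []
LOAD_FAST s → push 17. Stack: [17]
RETURN_VALUE → return 17.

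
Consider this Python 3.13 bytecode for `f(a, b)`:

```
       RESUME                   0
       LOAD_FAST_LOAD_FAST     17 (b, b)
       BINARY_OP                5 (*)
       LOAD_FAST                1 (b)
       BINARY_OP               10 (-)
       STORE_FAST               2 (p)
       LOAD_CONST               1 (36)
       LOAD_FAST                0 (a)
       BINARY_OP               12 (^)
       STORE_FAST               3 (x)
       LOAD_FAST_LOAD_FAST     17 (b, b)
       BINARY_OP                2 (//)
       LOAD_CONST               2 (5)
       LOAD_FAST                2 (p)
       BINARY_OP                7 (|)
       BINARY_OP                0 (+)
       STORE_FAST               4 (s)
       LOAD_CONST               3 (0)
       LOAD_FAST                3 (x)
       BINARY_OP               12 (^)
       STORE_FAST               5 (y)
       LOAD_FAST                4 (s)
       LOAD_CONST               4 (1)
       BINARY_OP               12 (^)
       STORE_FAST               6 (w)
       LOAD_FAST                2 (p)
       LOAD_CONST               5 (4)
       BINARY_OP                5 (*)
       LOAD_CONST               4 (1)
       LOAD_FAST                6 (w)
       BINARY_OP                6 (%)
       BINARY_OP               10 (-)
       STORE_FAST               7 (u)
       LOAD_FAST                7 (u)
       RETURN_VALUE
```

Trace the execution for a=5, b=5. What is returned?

79

LOAD_FAST_LOAD_FAST b,b → push 5,5. Stack: [5, 5]
BINARY_OP * → 5 * 5 = 25. Stack: [25]
LOAD_FAST b → push 5. Stack: [25, 5]
BINARY_OP - → 25 - 5 = 20. Stack: [20]
STORE_FAST p → p=20. Stack: []
LOAD_CONST → push 36. Stack: [36]
LOAD_FAST a → push 5. Stack: [36, 5]
BINARY_OP ^ → 36 ^ 5 = 33. Stack: [33]
STORE_FAST x → x=33. Stack: []
LOAD_FAST_LOAD_FAST b,b → push 5,5. Stack: [5, 5]
BINARY_OP // → 5 // 5 = 1. Stack: [1]
LOAD_CONST → push 5. Stack: [1, 5]
LOAD_FAST p → push 20. Stack: [1, 5, 20]
BINARY_OP | → 5 | 20 = 21. Stack: [1, 21]
BINARY_OP + → 1 + 21 = 22. Stack: [22]
STORE_FAST s → s=22. Stack: []
LOAD_CONST → push 0. Stack: [0]
LOAD_FAST x → push 33. Stack: [0, 33]
BINARY_OP ^ → 0 ^ 33 = 33. Stack: [33]
STORE_FAST y → y=33. Stack: []
LOAD_FAST s → push 22. Stack: [22]
LOAD_CONST → push 1. Stack: [22, 1]
BINARY_OP ^ → 22 ^ 1 = 23. Stack: [23]
STORE_FAST w → w=23. Stack: []
LOAD_FAST p → push 20. Stack: [20]
LOAD_CONST → push 4. Stack: [20, 4]
BINARY_OP * → 20 * 4 = 80. Stack: [80]
LOAD_CONST → push 1. Stack: [80, 1]
LOAD_FAST w → push 23. Stack: [80, 1, 23]
BINARY_OP % → 1 % 23 = 1. Stack: [80, 1]
BINARY_OP - → 80 - 1 = 79. Stack: [79]
STORE_FAST u → u=79. Stack: []
LOAD_FAST u → push 79. Stack: [79]
RETURN_VALUE → return 79.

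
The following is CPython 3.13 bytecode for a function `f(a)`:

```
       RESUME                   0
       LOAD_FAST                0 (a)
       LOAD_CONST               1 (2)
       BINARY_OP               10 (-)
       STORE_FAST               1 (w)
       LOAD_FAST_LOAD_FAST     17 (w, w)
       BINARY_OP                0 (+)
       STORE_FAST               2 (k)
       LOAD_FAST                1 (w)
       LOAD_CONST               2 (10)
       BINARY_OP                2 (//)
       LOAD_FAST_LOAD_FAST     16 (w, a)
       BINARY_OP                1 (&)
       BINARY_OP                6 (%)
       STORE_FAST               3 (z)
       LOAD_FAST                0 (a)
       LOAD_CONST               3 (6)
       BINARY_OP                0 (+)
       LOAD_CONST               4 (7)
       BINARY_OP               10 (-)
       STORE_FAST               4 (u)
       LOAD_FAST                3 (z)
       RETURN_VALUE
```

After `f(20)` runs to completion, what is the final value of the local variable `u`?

LOAD_FAST a → push 20. Stack: [20]
LOAD_CONST → push 2. Stack: [20, 2]
BINARY_OP - → 20 - 2 = 18. Stack: [18]
STORE_FAST w → w=18. Stack: []
LOAD_FAST_LOAD_FAST w,w → push 18,18. Stack: [18, 18]
BINARY_OP + → 18 + 18 = 36. Stack: [36]
STORE_FAST k → k=36. Stack: []
LOAD_FAST w → push 18. Stack: [18]
LOAD_CONST → push 10. Stack: [18, 10]
BINARY_OP // → 18 // 10 = 1. Stack: [1]
LOAD_FAST_LOAD_FAST w,a → push 18,20. Stack: [1, 18, 20]
BINARY_OP & → 18 & 20 = 16. Stack: [1, 16]
BINARY_OP % → 1 % 16 = 1. Stack: [1]
STORE_FAST z → z=1. Stack: []
LOAD_FAST a → push 20. Stack: [20]
LOAD_CONST → push 6. Stack: [20, 6]
BINARY_OP + → 20 + 6 = 26. Stack: [26]
LOAD_CONST → push 7. Stack: [26, 7]
BINARY_OP - → 26 - 7 = 19. Stack: [19]
STORE_FAST u → u=19. Stack: []
LOAD_FAST z → push 1. Stack: [1]
RETURN_VALUE → return 1.

19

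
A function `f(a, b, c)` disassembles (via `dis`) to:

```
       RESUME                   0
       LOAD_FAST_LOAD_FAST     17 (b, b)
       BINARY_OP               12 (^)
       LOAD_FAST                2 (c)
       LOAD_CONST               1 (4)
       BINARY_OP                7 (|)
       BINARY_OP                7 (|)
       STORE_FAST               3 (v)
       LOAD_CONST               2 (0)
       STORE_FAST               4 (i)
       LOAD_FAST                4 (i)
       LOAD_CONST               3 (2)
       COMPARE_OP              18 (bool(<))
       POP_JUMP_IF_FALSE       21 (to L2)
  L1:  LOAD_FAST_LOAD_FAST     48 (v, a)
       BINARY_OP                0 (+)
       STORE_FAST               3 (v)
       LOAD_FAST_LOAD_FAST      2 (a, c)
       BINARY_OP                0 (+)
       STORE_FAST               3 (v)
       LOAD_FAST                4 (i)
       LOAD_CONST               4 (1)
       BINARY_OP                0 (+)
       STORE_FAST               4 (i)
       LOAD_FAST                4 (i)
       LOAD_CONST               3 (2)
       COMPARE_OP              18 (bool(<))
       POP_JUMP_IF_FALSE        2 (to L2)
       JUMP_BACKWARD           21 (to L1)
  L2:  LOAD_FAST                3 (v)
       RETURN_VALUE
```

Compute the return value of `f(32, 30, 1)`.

33

LOAD_FAST_LOAD_FAST b,b → push 30,30. Stack: [30, 30]
BINARY_OP ^ → 30 ^ 30 = 0. Stack: [0]
LOAD_FAST c → push 1. Stack: [0, 1]
LOAD_CONST → push 4. Stack: [0, 1, 4]
BINARY_OP | → 1 | 4 = 5. Stack: [0, 5]
BINARY_OP | → 0 | 5 = 5. Stack: [5]
STORE_FAST v → v=5. Stack: []
LOAD_CONST → push 0. Stack: [0]
STORE_FAST i → i=0. Stack: []
LOAD_FAST i → push 0. Stack: [0]
LOAD_CONST → push 2. Stack: [0, 2]
COMPARE_OP bool(<) → 0 vs 2 = True. Stack: [True]
POP_JUMP_IF_FALSE → pop True; no jump. Stack: []
LOAD_FAST_LOAD_FAST v,a → push 5,32. Stack: [5, 32]
BINARY_OP + → 5 + 32 = 37. Stack: [37]
STORE_FAST v → v=37. Stack: []
LOAD_FAST_LOAD_FAST a,c → push 32,1. Stack: [32, 1]
BINARY_OP + → 32 + 1 = 33. Stack: [33]
STORE_FAST v → v=33. Stack: []
LOAD_FAST i → push 0. Stack: [0]
LOAD_CONST → push 1. Stack: [0, 1]
BINARY_OP + → 0 + 1 = 1. Stack: [1]
STORE_FAST i → i=1. Stack: []
LOAD_FAST i → push 1. Stack: [1]
LOAD_CONST → push 2. Stack: [1, 2]
COMPARE_OP bool(<) → 1 vs 2 = True. Stack: [True]
POP_JUMP_IF_FALSE → pop True; no jump. Stack: []
LOAD_FAST_LOAD_FAST v,a → push 33,32. Stack: [33, 32]
BINARY_OP + → 33 + 32 = 65. Stack: [65]
STORE_FAST v → v=65. Stack: []
LOAD_FAST_LOAD_FAST a,c → push 32,1. Stack: [32, 1]
BINARY_OP + → 32 + 1 = 33. Stack: [33]
STORE_FAST v → v=33. Stack: []
LOAD_FAST i → push 1. Stack: [1]
LOAD_CONST → push 1. Stack: [1, 1]
BINARY_OP + → 1 + 1 = 2. Stack: [2]
STORE_FAST i → i=2. Stack: []
LOAD_FAST i → push 2. Stack: [2]
LOAD_CONST → push 2. Stack: [2, 2]
COMPARE_OP bool(<) → 2 vs 2 = False. Stack: [False]
POP_JUMP_IF_FALSE → pop False; jump. Stack: []
LOAD_FAST v → push 33. Stack: [33]
RETURN_VALUE → return 33.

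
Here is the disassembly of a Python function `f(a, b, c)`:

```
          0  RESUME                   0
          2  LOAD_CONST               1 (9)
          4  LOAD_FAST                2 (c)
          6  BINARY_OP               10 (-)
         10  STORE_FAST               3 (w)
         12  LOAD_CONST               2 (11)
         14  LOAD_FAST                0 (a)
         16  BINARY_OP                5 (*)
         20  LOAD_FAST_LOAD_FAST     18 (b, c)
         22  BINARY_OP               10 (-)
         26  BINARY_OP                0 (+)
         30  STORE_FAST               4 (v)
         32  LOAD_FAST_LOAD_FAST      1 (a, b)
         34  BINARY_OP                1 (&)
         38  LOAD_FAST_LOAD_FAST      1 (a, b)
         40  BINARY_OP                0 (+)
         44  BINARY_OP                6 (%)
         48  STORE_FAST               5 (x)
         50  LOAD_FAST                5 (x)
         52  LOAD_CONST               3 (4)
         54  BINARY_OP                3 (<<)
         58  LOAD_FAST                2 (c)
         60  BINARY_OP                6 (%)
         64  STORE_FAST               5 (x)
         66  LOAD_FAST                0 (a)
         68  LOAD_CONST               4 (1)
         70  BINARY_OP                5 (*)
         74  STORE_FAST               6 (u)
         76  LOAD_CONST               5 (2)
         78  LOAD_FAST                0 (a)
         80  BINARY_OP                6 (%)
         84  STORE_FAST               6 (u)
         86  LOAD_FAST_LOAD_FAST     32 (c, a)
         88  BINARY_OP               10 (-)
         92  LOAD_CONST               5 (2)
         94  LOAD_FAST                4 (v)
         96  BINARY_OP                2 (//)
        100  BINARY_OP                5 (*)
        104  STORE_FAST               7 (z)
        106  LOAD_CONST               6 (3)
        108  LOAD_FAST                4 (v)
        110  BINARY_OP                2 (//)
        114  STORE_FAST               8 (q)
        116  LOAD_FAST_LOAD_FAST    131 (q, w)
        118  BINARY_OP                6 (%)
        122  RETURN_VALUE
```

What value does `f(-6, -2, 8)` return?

LOAD_CONST → push 9. Stack: [9]
LOAD_FAST c → push 8. Stack: [9, 8]
BINARY_OP - → 9 - 8 = 1. Stack: [1]
STORE_FAST w → w=1. Stack: []
LOAD_CONST → push 11. Stack: [11]
LOAD_FAST a → push -6. Stack: [11, -6]
BINARY_OP * → 11 * -6 = -66. Stack: [-66]
LOAD_FAST_LOAD_FAST b,c → push -2,8. Stack: [-66, -2, 8]
BINARY_OP - → -2 - 8 = -10. Stack: [-66, -10]
BINARY_OP + → -66 + -10 = -76. Stack: [-76]
STORE_FAST v → v=-76. Stack: []
LOAD_FAST_LOAD_FAST a,b → push -6,-2. Stack: [-6, -2]
BINARY_OP & → -6 & -2 = -6. Stack: [-6]
LOAD_FAST_LOAD_FAST a,b → push -6,-2. Stack: [-6, -6, -2]
BINARY_OP + → -6 + -2 = -8. Stack: [-6, -8]
BINARY_OP % → -6 % -8 = -6. Stack: [-6]
STORE_FAST x → x=-6. Stack: []
LOAD_FAST x → push -6. Stack: [-6]
LOAD_CONST → push 4. Stack: [-6, 4]
BINARY_OP << → -6 << 4 = -96. Stack: [-96]
LOAD_FAST c → push 8. Stack: [-96, 8]
BINARY_OP % → -96 % 8 = 0. Stack: [0]
STORE_FAST x → x=0. Stack: []
LOAD_FAST a → push -6. Stack: [-6]
LOAD_CONST → push 1. Stack: [-6, 1]
BINARY_OP * → -6 * 1 = -6. Stack: [-6]
STORE_FAST u → u=-6. Stack: []
LOAD_CONST → push 2. Stack: [2]
LOAD_FAST a → push -6. Stack: [2, -6]
BINARY_OP % → 2 % -6 = -4. Stack: [-4]
STORE_FAST u → u=-4. Stack: []
LOAD_FAST_LOAD_FAST c,a → push 8,-6. Stack: [8, -6]
BINARY_OP - → 8 - -6 = 14. Stack: [14]
LOAD_CONST → push 2. Stack: [14, 2]
LOAD_FAST v → push -76. Stack: [14, 2, -76]
BINARY_OP // → 2 // -76 = -1. Stack: [14, -1]
BINARY_OP * → 14 * -1 = -14. Stack: [-14]
STORE_FAST z → z=-14. Stack: []
LOAD_CONST → push 3. Stack: [3]
LOAD_FAST v → push -76. Stack: [3, -76]
BINARY_OP // → 3 // -76 = -1. Stack: [-1]
STORE_FAST q → q=-1. Stack: []
LOAD_FAST_LOAD_FAST q,w → push -1,1. Stack: [-1, 1]
BINARY_OP % → -1 % 1 = 0. Stack: [0]
RETURN_VALUE → return 0.

0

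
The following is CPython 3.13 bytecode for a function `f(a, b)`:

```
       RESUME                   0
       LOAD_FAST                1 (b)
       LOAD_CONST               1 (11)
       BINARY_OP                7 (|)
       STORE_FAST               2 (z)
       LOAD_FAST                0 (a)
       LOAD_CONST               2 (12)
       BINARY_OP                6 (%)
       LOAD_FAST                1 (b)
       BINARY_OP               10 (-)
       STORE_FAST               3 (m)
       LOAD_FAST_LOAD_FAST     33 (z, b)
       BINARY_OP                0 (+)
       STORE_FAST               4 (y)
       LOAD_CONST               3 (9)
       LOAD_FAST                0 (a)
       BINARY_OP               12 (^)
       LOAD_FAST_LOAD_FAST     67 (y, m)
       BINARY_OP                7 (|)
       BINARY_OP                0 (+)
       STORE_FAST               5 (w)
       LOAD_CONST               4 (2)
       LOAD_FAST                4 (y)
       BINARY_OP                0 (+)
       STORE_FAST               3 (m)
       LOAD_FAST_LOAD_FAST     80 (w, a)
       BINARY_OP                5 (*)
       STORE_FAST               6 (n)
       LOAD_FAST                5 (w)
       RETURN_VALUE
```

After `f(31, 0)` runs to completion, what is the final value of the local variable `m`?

13

LOAD_FAST b → push 0. Stack: [0]
LOAD_CONST → push 11. Stack: [0, 11]
BINARY_OP | → 0 | 11 = 11. Stack: [11]
STORE_FAST z → z=11. Stack: []
LOAD_FAST a → push 31. Stack: [31]
LOAD_CONST → push 12. Stack: [31, 12]
BINARY_OP % → 31 % 12 = 7. Stack: [7]
LOAD_FAST b → push 0. Stack: [7, 0]
BINARY_OP - → 7 - 0 = 7. Stack: [7]
STORE_FAST m → m=7. Stack: []
LOAD_FAST_LOAD_FAST z,b → push 11,0. Stack: [11, 0]
BINARY_OP + → 11 + 0 = 11. Stack: [11]
STORE_FAST y → y=11. Stack: []
LOAD_CONST → push 9. Stack: [9]
LOAD_FAST a → push 31. Stack: [9, 31]
BINARY_OP ^ → 9 ^ 31 = 22. Stack: [22]
LOAD_FAST_LOAD_FAST y,m → push 11,7. Stack: [22, 11, 7]
BINARY_OP | → 11 | 7 = 15. Stack: [22, 15]
BINARY_OP + → 22 + 15 = 37. Stack: [37]
STORE_FAST w → w=37. Stack: []
LOAD_CONST → push 2. Stack: [2]
LOAD_FAST y → push 11. Stack: [2, 11]
BINARY_OP + → 2 + 11 = 13. Stack: [13]
STORE_FAST m → m=13. Stack: []
LOAD_FAST_LOAD_FAST w,a → push 37,31. Stack: [37, 31]
BINARY_OP * → 37 * 31 = 1147. Stack: [1147]
STORE_FAST n → n=1147. Stack: []
LOAD_FAST w → push 37. Stack: [37]
RETURN_VALUE → return 37.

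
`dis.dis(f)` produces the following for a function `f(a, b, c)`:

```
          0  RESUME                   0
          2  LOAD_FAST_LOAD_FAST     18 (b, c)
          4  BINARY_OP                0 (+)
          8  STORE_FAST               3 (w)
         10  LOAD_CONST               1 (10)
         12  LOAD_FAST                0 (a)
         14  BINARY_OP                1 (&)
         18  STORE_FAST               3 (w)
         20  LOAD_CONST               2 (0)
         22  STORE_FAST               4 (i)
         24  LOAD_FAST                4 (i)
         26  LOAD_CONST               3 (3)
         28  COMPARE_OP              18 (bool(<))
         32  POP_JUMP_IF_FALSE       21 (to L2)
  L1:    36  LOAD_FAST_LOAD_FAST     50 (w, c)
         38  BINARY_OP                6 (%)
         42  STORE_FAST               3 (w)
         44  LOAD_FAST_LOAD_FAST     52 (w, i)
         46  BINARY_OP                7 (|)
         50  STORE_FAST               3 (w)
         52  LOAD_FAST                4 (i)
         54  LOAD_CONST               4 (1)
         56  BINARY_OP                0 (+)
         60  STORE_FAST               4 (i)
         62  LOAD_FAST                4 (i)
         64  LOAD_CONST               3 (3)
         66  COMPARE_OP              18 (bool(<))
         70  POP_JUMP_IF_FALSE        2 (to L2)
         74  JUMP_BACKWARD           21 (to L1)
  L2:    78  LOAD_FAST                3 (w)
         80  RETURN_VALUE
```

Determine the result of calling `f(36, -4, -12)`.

LOAD_FAST_LOAD_FAST b,c → push -4,-12. Stack: [-4, -12]
BINARY_OP + → -4 + -12 = -16. Stack: [-16]
STORE_FAST w → w=-16. Stack: []
LOAD_CONST → push 10. Stack: [10]
LOAD_FAST a → push 36. Stack: [10, 36]
BINARY_OP & → 10 & 36 = 0. Stack: [0]
STORE_FAST w → w=0. Stack: []
LOAD_CONST → push 0. Stack: [0]
STORE_FAST i → i=0. Stack: []
LOAD_FAST i → push 0. Stack: [0]
LOAD_CONST → push 3. Stack: [0, 3]
COMPARE_OP bool(<) → 0 vs 3 = True. Stack: [True]
POP_JUMP_IF_FALSE → pop True; no jump. Stack: []
LOAD_FAST_LOAD_FAST w,c → push 0,-12. Stack: [0, -12]
BINARY_OP % → 0 % -12 = 0. Stack: [0]
STORE_FAST w → w=0. Stack: []
LOAD_FAST_LOAD_FAST w,i → push 0,0. Stack: [0, 0]
BINARY_OP | → 0 | 0 = 0. Stack: [0]
STORE_FAST w → w=0. Stack: []
LOAD_FAST i → push 0. Stack: [0]
LOAD_CONST → push 1. Stack: [0, 1]
BINARY_OP + → 0 + 1 = 1. Stack: [1]
STORE_FAST i → i=1. Stack: []
LOAD_FAST i → push 1. Stack: [1]
LOAD_CONST → push 3. Stack: [1, 3]
COMPARE_OP bool(<) → 1 vs 3 = True. Stack: [True]
POP_JUMP_IF_FALSE → pop True; no jump. Stack: []
LOAD_FAST_LOAD_FAST w,c → push 0,-12. Stack: [0, -12]
BINARY_OP % → 0 % -12 = 0. Stack: [0]
STORE_FAST w → w=0. Stack: []
LOAD_FAST_LOAD_FAST w,i → push 0,1. Stack: [0, 1]
BINARY_OP | → 0 | 1 = 1. Stack: [1]
STORE_FAST w → w=1. Stack: []
LOAD_FAST i → push 1. Stack: [1]
LOAD_CONST → push 1. Stack: [1, 1]
BINARY_OP + → 1 + 1 = 2. Stack: [2]
STORE_FAST i → i=2. Stack: []
LOAD_FAST i → push 2. Stack: [2]
LOAD_CONST → push 3. Stack: [2, 3]
COMPARE_OP bool(<) → 2 vs 3 = True. Stack: [True]
POP_JUMP_IF_FALSE → pop True; no jump. Stack: []
LOAD_FAST_LOAD_FAST w,c → push 1,-12. Stack: [1, -12]
BINARY_OP % → 1 % -12 = -11. Stack: [-11]
STORE_FAST w → w=-11. Stack: []
LOAD_FAST_LOAD_FAST w,i → push -11,2. Stack: [-11, 2]
BINARY_OP | → -11 | 2 = -9. Stack: [-9]
STORE_FAST w → w=-9. Stack: []
LOAD_FAST i → push 2. Stack: [2]
LOAD_CONST → push 1. Stack: [2, 1]
BINARY_OP + → 2 + 1 = 3. Stack: [3]
STORE_FAST i → i=3. Stack: []
LOAD_FAST i → push 3. Stack: [3]
LOAD_CONST → push 3. Stack: [3, 3]
COMPARE_OP bool(<) → 3 vs 3 = False. Stack: [False]
POP_JUMP_IF_FALSE → pop False; jump. Stack: []
LOAD_FAST w → push -9. Stack: [-9]
RETURN_VALUE → return -9.

-9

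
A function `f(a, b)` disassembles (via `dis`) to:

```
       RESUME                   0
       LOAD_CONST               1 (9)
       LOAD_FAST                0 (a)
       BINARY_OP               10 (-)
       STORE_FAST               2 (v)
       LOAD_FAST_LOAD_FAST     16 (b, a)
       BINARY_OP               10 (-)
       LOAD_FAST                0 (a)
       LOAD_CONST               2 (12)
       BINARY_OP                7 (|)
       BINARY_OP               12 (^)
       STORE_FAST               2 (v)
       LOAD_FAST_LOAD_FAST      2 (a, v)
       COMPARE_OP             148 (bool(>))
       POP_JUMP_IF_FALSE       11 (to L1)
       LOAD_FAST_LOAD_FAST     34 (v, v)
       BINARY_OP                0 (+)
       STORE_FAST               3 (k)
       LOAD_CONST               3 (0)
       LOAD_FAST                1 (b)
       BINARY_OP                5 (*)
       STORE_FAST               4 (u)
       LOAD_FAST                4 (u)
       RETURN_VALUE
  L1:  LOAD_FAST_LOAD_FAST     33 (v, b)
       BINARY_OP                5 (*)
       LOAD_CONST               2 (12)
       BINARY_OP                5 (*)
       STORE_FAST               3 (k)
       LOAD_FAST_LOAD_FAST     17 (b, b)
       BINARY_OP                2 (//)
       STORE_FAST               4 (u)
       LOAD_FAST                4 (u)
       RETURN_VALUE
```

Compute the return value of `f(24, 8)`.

LOAD_CONST → push 9. Stack: [9]
LOAD_FAST a → push 24. Stack: [9, 24]
BINARY_OP - → 9 - 24 = -15. Stack: [-15]
STORE_FAST v → v=-15. Stack: []
LOAD_FAST_LOAD_FAST b,a → push 8,24. Stack: [8, 24]
BINARY_OP - → 8 - 24 = -16. Stack: [-16]
LOAD_FAST a → push 24. Stack: [-16, 24]
LOAD_CONST → push 12. Stack: [-16, 24, 12]
BINARY_OP | → 24 | 12 = 28. Stack: [-16, 28]
BINARY_OP ^ → -16 ^ 28 = -20. Stack: [-20]
STORE_FAST v → v=-20. Stack: []
LOAD_FAST_LOAD_FAST a,v → push 24,-20. Stack: [24, -20]
COMPARE_OP bool(>) → 24 vs -20 = True. Stack: [True]
POP_JUMP_IF_FALSE → pop True; no jump. Stack: []
LOAD_FAST_LOAD_FAST v,v → push -20,-20. Stack: [-20, -20]
BINARY_OP + → -20 + -20 = -40. Stack: [-40]
STORE_FAST k → k=-40. Stack: []
LOAD_CONST → push 0. Stack: [0]
LOAD_FAST b → push 8. Stack: [0, 8]
BINARY_OP * → 0 * 8 = 0. Stack: [0]
STORE_FAST u → u=0. Stack: []
LOAD_FAST u → push 0. Stack: [0]
RETURN_VALUE → return 0.

0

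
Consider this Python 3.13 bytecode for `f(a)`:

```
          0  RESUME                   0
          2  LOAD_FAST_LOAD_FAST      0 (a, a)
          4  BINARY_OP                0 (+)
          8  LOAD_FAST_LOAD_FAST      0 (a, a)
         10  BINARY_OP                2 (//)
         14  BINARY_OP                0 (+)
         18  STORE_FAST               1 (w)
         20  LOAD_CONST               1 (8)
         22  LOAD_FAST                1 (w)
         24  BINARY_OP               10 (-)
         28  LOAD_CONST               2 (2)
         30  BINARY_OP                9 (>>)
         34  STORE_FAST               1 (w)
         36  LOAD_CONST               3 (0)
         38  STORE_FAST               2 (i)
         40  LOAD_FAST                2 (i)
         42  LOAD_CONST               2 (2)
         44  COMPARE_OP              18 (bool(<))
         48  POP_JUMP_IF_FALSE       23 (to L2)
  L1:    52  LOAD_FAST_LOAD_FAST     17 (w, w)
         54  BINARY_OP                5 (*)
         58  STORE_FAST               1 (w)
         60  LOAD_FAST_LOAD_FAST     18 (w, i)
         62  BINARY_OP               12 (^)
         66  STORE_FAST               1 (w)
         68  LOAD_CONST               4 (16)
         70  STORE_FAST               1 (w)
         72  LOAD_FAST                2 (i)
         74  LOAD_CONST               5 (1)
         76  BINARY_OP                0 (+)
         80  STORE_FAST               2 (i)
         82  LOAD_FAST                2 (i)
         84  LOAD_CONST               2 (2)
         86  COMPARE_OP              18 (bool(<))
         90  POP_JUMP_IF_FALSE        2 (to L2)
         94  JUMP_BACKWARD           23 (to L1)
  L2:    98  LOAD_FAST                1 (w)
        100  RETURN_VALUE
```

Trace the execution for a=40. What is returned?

LOAD_FAST_LOAD_FAST a,a → push 40,40. Stack: [40, 40]
BINARY_OP + → 40 + 40 = 80. Stack: [80]
LOAD_FAST_LOAD_FAST a,a → push 40,40. Stack: [80, 40, 40]
BINARY_OP // → 40 // 40 = 1. Stack: [80, 1]
BINARY_OP + → 80 + 1 = 81. Stack: [81]
STORE_FAST w → w=81. Stack: []
LOAD_CONST → push 8. Stack: [8]
LOAD_FAST w → push 81. Stack: [8, 81]
BINARY_OP - → 8 - 81 = -73. Stack: [-73]
LOAD_CONST → push 2. Stack: [-73, 2]
BINARY_OP >> → -73 >> 2 = -19. Stack: [-19]
STORE_FAST w → w=-19. Stack: []
LOAD_CONST → push 0. Stack: [0]
STORE_FAST i → i=0. Stack: []
LOAD_FAST i → push 0. Stack: [0]
LOAD_CONST → push 2. Stack: [0, 2]
COMPARE_OP bool(<) → 0 vs 2 = True. Stack: [True]
POP_JUMP_IF_FALSE → pop True; no jump. Stack: []
LOAD_FAST_LOAD_FAST w,w → push -19,-19. Stack: [-19, -19]
BINARY_OP * → -19 * -19 = 361. Stack: [361]
STORE_FAST w → w=361. Stack: []
LOAD_FAST_LOAD_FAST w,i → push 361,0. Stack: [361, 0]
BINARY_OP ^ → 361 ^ 0 = 361. Stack: [361]
STORE_FAST w → w=361. Stack: []
LOAD_CONST → push 16. Stack: [16]
STORE_FAST w → w=16. Stack: []
LOAD_FAST i → push 0. Stack: [0]
LOAD_CONST → push 1. Stack: [0, 1]
BINARY_OP + → 0 + 1 = 1. Stack: [1]
STORE_FAST i → i=1. Stack: []
LOAD_FAST i → push 1. Stack: [1]
LOAD_CONST → push 2. Stack: [1, 2]
COMPARE_OP bool(<) → 1 vs 2 = True. Stack: [True]
POP_JUMP_IF_FALSE → pop True; no jump. Stack: []
LOAD_FAST_LOAD_FAST w,w → push 16,16. Stack: [16, 16]
BINARY_OP * → 16 * 16 = 256. Stack: [256]
STORE_FAST w → w=256. Stack: []
LOAD_FAST_LOAD_FAST w,i → push 256,1. Stack: [256, 1]
BINARY_OP ^ → 256 ^ 1 = 257. Stack: [257]
STORE_FAST w → w=257. Stack: []
LOAD_CONST → push 16. Stack: [16]
STORE_FAST w → w=16. Stack: []
LOAD_FAST i → push 1. Stack: [1]
LOAD_CONST → push 1. Stack: [1, 1]
BINARY_OP + → 1 + 1 = 2. Stack: [2]
STORE_FAST i → i=2. Stack: []
LOAD_FAST i → push 2. Stack: [2]
LOAD_CONST → push 2. Stack: [2, 2]
COMPARE_OP bool(<) → 2 vs 2 = False. Stack: [False]
POP_JUMP_IF_FALSE → pop False; jump. Stack: []
LOAD_FAST w → push 16. Stack: [16]
RETURN_VALUE → return 16.

16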